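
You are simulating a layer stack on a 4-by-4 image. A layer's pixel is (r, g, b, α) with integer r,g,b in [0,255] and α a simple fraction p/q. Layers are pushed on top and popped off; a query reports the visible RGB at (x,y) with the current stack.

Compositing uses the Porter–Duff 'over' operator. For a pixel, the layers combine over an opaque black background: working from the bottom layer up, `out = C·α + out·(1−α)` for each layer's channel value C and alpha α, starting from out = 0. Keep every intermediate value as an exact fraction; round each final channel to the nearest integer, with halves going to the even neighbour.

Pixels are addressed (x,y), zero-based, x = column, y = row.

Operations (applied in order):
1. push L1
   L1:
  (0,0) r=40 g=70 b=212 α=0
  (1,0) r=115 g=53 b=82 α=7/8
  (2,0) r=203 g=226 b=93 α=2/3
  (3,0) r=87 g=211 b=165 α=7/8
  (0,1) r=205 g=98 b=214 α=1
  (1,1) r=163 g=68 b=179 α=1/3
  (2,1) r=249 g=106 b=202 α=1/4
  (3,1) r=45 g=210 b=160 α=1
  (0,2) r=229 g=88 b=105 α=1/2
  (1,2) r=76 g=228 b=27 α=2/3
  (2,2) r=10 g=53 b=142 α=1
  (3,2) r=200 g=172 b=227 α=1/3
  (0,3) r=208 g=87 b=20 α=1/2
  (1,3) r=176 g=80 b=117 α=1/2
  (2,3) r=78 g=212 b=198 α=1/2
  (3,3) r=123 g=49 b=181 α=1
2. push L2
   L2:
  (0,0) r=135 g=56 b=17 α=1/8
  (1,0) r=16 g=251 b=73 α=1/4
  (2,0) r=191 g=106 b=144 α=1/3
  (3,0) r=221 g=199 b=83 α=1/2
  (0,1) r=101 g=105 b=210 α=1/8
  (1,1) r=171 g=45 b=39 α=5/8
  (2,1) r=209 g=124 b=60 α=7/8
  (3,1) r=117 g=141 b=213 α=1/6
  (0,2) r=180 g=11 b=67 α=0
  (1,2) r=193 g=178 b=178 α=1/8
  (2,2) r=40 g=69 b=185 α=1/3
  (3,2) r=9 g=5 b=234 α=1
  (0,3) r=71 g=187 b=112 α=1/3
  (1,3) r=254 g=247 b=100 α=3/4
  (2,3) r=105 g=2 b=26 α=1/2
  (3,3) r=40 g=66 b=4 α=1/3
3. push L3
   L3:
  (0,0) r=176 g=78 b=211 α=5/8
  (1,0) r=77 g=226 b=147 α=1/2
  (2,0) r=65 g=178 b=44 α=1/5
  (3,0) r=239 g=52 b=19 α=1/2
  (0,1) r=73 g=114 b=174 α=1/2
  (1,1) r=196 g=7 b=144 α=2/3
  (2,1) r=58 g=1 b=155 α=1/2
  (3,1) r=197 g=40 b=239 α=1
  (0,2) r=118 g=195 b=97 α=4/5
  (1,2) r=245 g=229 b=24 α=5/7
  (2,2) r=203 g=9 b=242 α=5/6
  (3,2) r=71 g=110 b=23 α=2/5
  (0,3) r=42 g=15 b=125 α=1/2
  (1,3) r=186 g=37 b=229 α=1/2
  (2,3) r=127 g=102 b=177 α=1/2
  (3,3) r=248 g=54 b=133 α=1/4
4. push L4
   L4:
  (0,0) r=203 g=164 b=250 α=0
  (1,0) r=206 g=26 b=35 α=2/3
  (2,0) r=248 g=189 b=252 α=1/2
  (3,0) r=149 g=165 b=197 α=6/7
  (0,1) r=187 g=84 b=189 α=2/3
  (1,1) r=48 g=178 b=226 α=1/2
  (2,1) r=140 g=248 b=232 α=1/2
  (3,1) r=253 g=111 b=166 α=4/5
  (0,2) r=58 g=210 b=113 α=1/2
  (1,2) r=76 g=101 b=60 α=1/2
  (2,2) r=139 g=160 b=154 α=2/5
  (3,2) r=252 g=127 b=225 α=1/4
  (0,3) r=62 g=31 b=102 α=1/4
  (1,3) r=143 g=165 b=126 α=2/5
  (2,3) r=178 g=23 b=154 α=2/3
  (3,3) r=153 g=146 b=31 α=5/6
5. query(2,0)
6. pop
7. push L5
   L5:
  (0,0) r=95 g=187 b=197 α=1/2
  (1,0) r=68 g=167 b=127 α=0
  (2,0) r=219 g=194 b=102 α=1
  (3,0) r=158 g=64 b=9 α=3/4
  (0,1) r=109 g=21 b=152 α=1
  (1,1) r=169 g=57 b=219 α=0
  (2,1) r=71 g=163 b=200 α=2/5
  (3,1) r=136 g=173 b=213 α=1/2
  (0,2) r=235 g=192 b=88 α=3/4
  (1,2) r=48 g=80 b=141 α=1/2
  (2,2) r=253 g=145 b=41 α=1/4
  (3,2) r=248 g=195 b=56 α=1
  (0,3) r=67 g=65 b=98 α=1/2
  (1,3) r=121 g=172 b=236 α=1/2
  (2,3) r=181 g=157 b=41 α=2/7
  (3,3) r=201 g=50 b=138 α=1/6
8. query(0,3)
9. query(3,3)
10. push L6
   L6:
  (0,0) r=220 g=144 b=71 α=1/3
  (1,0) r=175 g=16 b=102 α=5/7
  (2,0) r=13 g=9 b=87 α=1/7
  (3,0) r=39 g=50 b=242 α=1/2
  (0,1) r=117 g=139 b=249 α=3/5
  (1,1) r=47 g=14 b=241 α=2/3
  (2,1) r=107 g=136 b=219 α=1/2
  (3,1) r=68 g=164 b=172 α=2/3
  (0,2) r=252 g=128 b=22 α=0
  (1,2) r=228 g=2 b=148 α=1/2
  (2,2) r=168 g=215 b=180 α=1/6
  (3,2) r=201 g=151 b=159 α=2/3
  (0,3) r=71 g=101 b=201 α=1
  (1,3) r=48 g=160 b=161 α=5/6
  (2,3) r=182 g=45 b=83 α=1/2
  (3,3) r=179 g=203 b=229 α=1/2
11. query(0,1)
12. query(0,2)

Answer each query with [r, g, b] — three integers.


(2,0) stack=L1,L2,L3,L4; from [0,0,0]:
L1 α=2/3: [406/3, 452/3, 62]
L2 α=1/3: [1385/9, 1222/9, 268/3]
L3 α=1/5: [1225/9, 1298/9, 1204/15]
L4 α=1/2: [3457/18, 2999/18, 2492/15]
→ [192, 167, 166]

query (0,3) [L1,L2,L3,L5] — begin 0,0,0
+L1 (α=1/2) → [104, 87/2, 10]
+L2 (α=1/3) → [93, 274/3, 44]
+L3 (α=1/2) → [135/2, 319/6, 169/2]
+L5 (α=1/2) → [269/4, 709/12, 365/4]
= [67, 59, 91]

at x=3,y=3 over L1,L2,L3,L5:
+L1 (α=1) → [123, 49, 181]
+L2 (α=1/3) → [286/3, 164/3, 122]
+L3 (α=1/4) → [267/2, 109/2, 499/4]
+L5 (α=1/6) → [579/4, 215/4, 3047/24]
= [145, 54, 127]

query (0,1) [L1,L2,L3,L5,L6] — begin 0,0,0
+L1 (α=1) → [205, 98, 214]
+L2 (α=1/8) → [192, 791/8, 427/2]
+L3 (α=1/2) → [265/2, 1703/16, 775/4]
+L5 (α=1) → [109, 21, 152]
+L6 (α=3/5) → [569/5, 459/5, 1051/5]
rounded: [114, 92, 210]

query (0,2) [L1,L2,L3,L5,L6] — begin 0,0,0
after L1 α=1/2: [229/2, 44, 105/2]
after L2 α=0: [229/2, 44, 105/2]
after L3 α=4/5: [1173/10, 824/5, 881/10]
after L5 α=3/4: [8223/40, 926/5, 3521/40]
after L6 α=0: [8223/40, 926/5, 3521/40]
→ [206, 185, 88]


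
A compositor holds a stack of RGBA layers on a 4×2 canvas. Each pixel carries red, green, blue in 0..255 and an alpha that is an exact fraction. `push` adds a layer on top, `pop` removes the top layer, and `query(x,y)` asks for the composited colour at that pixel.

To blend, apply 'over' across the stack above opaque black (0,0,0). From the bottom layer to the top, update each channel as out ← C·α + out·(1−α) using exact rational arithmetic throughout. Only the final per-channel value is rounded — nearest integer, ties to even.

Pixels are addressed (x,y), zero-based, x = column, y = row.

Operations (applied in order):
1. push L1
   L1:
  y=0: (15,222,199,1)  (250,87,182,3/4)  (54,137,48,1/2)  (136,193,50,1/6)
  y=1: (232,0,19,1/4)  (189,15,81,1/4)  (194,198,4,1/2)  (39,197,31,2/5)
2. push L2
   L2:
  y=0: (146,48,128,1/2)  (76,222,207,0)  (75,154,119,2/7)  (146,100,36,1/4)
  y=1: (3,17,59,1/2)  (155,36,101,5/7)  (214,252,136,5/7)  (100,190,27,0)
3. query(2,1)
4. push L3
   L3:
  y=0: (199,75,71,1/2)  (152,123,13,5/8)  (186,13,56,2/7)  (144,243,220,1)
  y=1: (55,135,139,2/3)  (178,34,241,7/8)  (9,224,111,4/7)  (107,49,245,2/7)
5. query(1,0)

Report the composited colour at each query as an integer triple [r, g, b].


query (2,1) [L1,L2] — begin 0,0,0
after L1 α=1/2: [97, 99, 2]
after L2 α=5/7: [1264/7, 1458/7, 684/7]
= [181, 208, 98]

query (1,0) [L1,L2,L3] — begin 0,0,0
after L1 α=3/4: [375/2, 261/4, 273/2]
after L2 α=0: [375/2, 261/4, 273/2]
after L3 α=5/8: [2645/16, 3243/32, 949/16]
→ [165, 101, 59]


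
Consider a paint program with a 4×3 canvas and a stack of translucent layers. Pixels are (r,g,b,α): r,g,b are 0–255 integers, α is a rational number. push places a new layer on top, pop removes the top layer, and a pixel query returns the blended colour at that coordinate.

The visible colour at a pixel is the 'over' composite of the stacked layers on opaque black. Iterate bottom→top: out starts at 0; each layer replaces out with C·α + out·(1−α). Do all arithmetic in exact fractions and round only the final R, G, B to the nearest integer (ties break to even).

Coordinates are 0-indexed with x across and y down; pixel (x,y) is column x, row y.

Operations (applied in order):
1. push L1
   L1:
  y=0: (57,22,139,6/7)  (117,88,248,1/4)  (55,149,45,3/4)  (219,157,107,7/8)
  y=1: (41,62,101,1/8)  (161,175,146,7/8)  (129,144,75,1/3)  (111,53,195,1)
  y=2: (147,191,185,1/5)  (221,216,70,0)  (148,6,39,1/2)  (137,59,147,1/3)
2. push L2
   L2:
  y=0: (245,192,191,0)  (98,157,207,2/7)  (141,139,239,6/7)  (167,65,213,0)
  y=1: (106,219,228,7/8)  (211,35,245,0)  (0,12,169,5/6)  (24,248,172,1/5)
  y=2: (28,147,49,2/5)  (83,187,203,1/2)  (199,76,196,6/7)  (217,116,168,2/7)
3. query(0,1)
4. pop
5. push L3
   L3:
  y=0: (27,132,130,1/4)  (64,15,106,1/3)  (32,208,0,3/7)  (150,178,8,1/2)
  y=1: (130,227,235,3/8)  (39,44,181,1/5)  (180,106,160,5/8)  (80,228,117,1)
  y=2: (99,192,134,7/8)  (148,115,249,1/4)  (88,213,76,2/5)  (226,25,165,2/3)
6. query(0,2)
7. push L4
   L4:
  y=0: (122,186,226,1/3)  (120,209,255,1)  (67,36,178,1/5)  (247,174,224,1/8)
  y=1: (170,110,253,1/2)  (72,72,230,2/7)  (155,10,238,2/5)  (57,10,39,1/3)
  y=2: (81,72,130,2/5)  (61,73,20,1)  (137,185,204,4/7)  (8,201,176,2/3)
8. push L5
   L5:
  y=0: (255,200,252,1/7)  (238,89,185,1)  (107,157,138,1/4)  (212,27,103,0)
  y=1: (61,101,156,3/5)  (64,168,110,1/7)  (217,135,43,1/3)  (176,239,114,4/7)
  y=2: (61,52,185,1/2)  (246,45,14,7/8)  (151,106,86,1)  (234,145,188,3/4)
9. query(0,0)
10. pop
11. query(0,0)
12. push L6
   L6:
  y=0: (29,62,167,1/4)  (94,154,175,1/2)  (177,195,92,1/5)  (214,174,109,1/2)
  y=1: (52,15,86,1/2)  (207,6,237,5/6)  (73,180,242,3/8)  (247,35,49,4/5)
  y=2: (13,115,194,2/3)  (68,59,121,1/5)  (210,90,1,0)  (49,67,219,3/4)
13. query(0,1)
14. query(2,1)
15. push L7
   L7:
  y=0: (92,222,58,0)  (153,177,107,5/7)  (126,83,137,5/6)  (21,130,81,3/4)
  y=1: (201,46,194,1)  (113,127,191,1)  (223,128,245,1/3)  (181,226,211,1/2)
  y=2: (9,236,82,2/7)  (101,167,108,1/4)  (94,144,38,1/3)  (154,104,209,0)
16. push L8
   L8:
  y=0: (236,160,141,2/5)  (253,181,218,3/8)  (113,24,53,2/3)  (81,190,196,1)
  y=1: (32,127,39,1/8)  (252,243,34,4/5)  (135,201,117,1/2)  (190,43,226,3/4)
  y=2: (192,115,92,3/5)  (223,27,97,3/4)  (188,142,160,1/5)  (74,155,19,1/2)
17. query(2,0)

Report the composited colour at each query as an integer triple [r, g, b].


query (0,1) [L1,L2] — begin 0,0,0
+L1 (α=1/8) → [41/8, 31/4, 101/8]
+L2 (α=7/8) → [5977/64, 6163/32, 12869/64]
→ [93, 193, 201]

query (0,2) [L1,L3] — begin 0,0,0
L1 α=1/5: [147/5, 191/5, 37]
L3 α=7/8: [903/10, 6911/40, 975/8]
= [90, 173, 122]

(0,0) stack=L1,L3,L4,L5; from [0,0,0]:
after L1 α=6/7: [342/7, 132/7, 834/7]
after L3 α=1/4: [1215/28, 330/7, 853/7]
after L4 α=1/3: [2923/42, 654/7, 1096/7]
after L5 α=1/7: [4708/49, 5324/49, 8340/49]
rounded: [96, 109, 170]

at x=0,y=0 over L1,L3,L4:
after L1 α=6/7: [342/7, 132/7, 834/7]
after L3 α=1/4: [1215/28, 330/7, 853/7]
after L4 α=1/3: [2923/42, 654/7, 1096/7]
= [70, 93, 157]

(0,1) stack=L1,L3,L4,L6; from [0,0,0]:
L1 α=1/8: [41/8, 31/4, 101/8]
L3 α=3/8: [3325/64, 2879/32, 6145/64]
L4 α=1/2: [14205/128, 6399/64, 22337/128]
L6 α=1/2: [20861/256, 7359/128, 33345/256]
→ [81, 57, 130]

at x=2,y=1 over L1,L3,L4,L6:
+L1 (α=1/3) → [43, 48, 25]
+L3 (α=5/8) → [1029/8, 337/4, 875/8]
+L4 (α=2/5) → [5567/40, 1091/20, 6433/40]
+L6 (α=3/8) → [7319/64, 3251/32, 12241/64]
rounded: [114, 102, 191]

query (2,0) [L1,L3,L4,L6,L7,L8] — begin 0,0,0
+L1 (α=3/4) → [165/4, 447/4, 135/4]
+L3 (α=3/7) → [261/7, 153, 135/7]
+L4 (α=1/5) → [1513/35, 648/5, 1786/35]
+L6 (α=1/5) → [12247/175, 3567/25, 10364/175]
+L7 (α=5/6) → [122497/1050, 6971/75, 43413/350]
+L8 (α=2/3) → [359797/3150, 10571/225, 80513/1050]
= [114, 47, 77]


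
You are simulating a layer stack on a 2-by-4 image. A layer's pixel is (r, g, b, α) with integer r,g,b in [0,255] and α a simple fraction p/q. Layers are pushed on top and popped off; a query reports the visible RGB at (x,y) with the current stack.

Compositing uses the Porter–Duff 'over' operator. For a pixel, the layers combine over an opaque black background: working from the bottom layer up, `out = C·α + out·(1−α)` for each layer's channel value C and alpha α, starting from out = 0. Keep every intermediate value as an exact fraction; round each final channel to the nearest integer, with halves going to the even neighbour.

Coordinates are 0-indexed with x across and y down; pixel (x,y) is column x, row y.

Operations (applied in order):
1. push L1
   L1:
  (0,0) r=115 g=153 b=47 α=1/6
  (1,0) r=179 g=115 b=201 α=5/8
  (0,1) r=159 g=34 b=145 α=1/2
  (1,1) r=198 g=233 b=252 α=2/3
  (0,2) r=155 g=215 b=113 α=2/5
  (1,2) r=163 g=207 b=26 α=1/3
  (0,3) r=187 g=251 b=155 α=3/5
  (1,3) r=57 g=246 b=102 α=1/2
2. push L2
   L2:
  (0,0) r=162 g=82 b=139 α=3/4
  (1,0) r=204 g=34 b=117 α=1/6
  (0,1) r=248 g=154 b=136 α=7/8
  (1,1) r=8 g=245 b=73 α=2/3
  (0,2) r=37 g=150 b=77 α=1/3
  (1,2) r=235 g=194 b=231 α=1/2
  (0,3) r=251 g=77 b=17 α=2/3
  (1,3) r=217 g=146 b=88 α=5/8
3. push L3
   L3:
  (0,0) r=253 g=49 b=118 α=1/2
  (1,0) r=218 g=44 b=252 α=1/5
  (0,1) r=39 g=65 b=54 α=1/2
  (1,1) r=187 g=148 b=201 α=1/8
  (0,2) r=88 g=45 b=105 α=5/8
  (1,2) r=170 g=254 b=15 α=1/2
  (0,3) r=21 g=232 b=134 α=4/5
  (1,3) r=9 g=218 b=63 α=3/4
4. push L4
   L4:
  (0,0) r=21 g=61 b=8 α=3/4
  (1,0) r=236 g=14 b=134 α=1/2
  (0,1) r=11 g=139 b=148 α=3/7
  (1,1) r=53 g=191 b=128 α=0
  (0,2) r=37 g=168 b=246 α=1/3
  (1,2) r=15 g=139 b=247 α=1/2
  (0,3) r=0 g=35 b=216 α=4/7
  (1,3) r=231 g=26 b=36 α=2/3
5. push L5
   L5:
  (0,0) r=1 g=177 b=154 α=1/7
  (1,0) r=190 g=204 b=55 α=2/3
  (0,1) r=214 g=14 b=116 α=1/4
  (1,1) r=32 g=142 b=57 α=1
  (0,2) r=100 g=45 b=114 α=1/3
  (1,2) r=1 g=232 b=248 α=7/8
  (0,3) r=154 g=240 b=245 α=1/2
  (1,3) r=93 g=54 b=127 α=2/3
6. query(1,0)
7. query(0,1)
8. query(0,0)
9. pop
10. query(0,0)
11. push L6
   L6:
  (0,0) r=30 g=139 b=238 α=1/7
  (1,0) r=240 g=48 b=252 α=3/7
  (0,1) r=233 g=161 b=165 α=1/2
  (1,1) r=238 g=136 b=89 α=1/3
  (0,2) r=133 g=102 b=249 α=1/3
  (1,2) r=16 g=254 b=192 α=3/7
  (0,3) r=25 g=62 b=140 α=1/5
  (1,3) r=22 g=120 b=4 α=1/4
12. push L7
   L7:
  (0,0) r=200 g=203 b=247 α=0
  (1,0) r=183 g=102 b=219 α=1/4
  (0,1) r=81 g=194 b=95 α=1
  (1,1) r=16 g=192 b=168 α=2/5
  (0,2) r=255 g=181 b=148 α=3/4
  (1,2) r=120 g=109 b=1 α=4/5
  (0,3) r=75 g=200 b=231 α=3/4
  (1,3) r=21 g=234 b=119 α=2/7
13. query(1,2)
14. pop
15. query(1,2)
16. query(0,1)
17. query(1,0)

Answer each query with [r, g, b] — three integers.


(1,0) stack=L1,L2,L3,L4,L5; from [0,0,0]:
+L1 (α=5/8) → [895/8, 575/8, 1005/8]
+L2 (α=1/6) → [6107/48, 1049/16, 1987/16]
+L3 (α=1/5) → [8723/60, 245/4, 599/4]
+L4 (α=1/2) → [22883/120, 301/8, 1135/8]
+L5 (α=2/3) → [68483/360, 3565/24, 2015/24]
rounded: [190, 149, 84]

query (0,1) [L1,L2,L3,L4,L5] — begin 0,0,0
after L1 α=1/2: [159/2, 17, 145/2]
after L2 α=7/8: [3631/16, 1095/8, 2049/16]
after L3 α=1/2: [4255/32, 1615/16, 2913/32]
after L4 α=3/7: [4519/56, 469/4, 6465/56]
after L5 α=1/4: [25541/224, 1463/16, 25891/224]
= [114, 91, 116]

at x=0,y=0 over L1,L2,L3,L4,L5:
after L1 α=1/6: [115/6, 51/2, 47/6]
after L2 α=3/4: [3031/24, 543/8, 2549/24]
after L3 α=1/2: [9103/48, 935/16, 5381/48]
after L4 α=3/4: [12127/192, 3863/64, 6533/192]
after L5 α=1/7: [1737/32, 17253/224, 11461/224]
= [54, 77, 51]

at x=0,y=0 over L1,L2,L3,L4:
+L1 (α=1/6) → [115/6, 51/2, 47/6]
+L2 (α=3/4) → [3031/24, 543/8, 2549/24]
+L3 (α=1/2) → [9103/48, 935/16, 5381/48]
+L4 (α=3/4) → [12127/192, 3863/64, 6533/192]
= [63, 60, 34]

query (1,2) [L1,L2,L3,L4,L6,L7] — begin 0,0,0
after L1 α=1/3: [163/3, 69, 26/3]
after L2 α=1/2: [434/3, 263/2, 719/6]
after L3 α=1/2: [472/3, 771/4, 809/12]
after L4 α=1/2: [517/6, 1327/8, 3773/24]
after L6 α=3/7: [1178/21, 2851/14, 7229/42]
after L7 α=4/5: [11258/105, 1791/14, 7397/210]
= [107, 128, 35]

query (1,2) [L1,L2,L3,L4,L6] — begin 0,0,0
+L1 (α=1/3) → [163/3, 69, 26/3]
+L2 (α=1/2) → [434/3, 263/2, 719/6]
+L3 (α=1/2) → [472/3, 771/4, 809/12]
+L4 (α=1/2) → [517/6, 1327/8, 3773/24]
+L6 (α=3/7) → [1178/21, 2851/14, 7229/42]
= [56, 204, 172]

query (0,1) [L1,L2,L3,L4,L6] — begin 0,0,0
after L1 α=1/2: [159/2, 17, 145/2]
after L2 α=7/8: [3631/16, 1095/8, 2049/16]
after L3 α=1/2: [4255/32, 1615/16, 2913/32]
after L4 α=3/7: [4519/56, 469/4, 6465/56]
after L6 α=1/2: [17567/112, 1113/8, 15705/112]
→ [157, 139, 140]

query (1,0) [L1,L2,L3,L4,L6] — begin 0,0,0
+L1 (α=5/8) → [895/8, 575/8, 1005/8]
+L2 (α=1/6) → [6107/48, 1049/16, 1987/16]
+L3 (α=1/5) → [8723/60, 245/4, 599/4]
+L4 (α=1/2) → [22883/120, 301/8, 1135/8]
+L6 (α=3/7) → [44483/210, 589/14, 2647/14]
→ [212, 42, 189]


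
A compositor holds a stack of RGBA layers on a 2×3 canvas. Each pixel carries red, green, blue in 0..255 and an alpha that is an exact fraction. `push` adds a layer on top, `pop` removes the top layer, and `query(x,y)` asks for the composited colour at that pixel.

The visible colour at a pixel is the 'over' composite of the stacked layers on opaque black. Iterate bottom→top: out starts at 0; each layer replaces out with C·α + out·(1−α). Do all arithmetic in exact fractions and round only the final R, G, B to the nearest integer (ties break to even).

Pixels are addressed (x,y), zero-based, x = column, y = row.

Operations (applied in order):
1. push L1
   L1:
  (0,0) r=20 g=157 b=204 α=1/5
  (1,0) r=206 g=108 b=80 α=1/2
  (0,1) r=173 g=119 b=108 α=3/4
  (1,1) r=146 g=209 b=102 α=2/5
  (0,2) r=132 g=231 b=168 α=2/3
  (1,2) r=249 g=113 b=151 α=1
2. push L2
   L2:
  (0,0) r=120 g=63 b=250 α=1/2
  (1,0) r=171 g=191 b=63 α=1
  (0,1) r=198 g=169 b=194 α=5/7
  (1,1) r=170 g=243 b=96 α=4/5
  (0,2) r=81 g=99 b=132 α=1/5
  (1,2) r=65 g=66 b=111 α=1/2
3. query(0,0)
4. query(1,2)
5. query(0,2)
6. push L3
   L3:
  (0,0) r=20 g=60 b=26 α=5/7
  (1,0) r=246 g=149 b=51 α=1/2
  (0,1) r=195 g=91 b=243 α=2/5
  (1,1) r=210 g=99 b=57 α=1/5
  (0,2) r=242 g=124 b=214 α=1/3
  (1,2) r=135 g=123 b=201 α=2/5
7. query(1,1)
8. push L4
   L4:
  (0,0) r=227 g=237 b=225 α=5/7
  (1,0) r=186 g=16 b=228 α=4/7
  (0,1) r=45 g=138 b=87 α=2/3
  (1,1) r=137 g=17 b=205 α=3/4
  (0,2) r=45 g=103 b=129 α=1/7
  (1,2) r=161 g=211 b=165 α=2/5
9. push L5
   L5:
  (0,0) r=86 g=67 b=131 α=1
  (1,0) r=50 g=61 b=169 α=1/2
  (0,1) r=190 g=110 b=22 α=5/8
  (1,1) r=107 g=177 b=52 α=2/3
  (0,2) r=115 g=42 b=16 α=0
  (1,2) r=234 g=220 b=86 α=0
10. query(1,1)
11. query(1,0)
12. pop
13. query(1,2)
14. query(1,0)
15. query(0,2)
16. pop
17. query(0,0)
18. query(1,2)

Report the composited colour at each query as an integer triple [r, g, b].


at x=0,y=0 over L1,L2:
after L1 α=1/5: [4, 157/5, 204/5]
after L2 α=1/2: [62, 236/5, 727/5]
= [62, 47, 145]

query (1,2) [L1,L2] — begin 0,0,0
after L1 α=1: [249, 113, 151]
after L2 α=1/2: [157, 179/2, 131]
= [157, 90, 131]

query (0,2) [L1,L2] — begin 0,0,0
after L1 α=2/3: [88, 154, 112]
after L2 α=1/5: [433/5, 143, 116]
rounded: [87, 143, 116]

(1,1) stack=L1,L2,L3; from [0,0,0]:
L1 α=2/5: [292/5, 418/5, 204/5]
L2 α=4/5: [3692/25, 5278/25, 2124/25]
L3 α=1/5: [20018/125, 23587/125, 9921/125]
= [160, 189, 79]

(1,1) stack=L1,L2,L3,L4,L5; from [0,0,0]:
+L1 (α=2/5) → [292/5, 418/5, 204/5]
+L2 (α=4/5) → [3692/25, 5278/25, 2124/25]
+L3 (α=1/5) → [20018/125, 23587/125, 9921/125]
+L4 (α=3/4) → [71393/500, 14981/250, 21699/125]
+L5 (α=2/3) → [178393/1500, 103481/750, 34699/375]
= [119, 138, 93]

(1,0) stack=L1,L2,L3,L4,L5; from [0,0,0]:
L1 α=1/2: [103, 54, 40]
L2 α=1: [171, 191, 63]
L3 α=1/2: [417/2, 170, 57]
L4 α=4/7: [2739/14, 82, 1083/7]
L5 α=1/2: [3439/28, 143/2, 1133/7]
rounded: [123, 72, 162]

(1,2) stack=L1,L2,L3,L4; from [0,0,0]:
L1 α=1: [249, 113, 151]
L2 α=1/2: [157, 179/2, 131]
L3 α=2/5: [741/5, 1029/10, 159]
L4 α=2/5: [3833/25, 7307/50, 807/5]
→ [153, 146, 161]

(1,0) stack=L1,L2,L3,L4; from [0,0,0]:
after L1 α=1/2: [103, 54, 40]
after L2 α=1: [171, 191, 63]
after L3 α=1/2: [417/2, 170, 57]
after L4 α=4/7: [2739/14, 82, 1083/7]
→ [196, 82, 155]

(0,2) stack=L1,L2,L3,L4; from [0,0,0]:
after L1 α=2/3: [88, 154, 112]
after L2 α=1/5: [433/5, 143, 116]
after L3 α=1/3: [692/5, 410/3, 446/3]
after L4 α=1/7: [4377/35, 923/7, 1021/7]
→ [125, 132, 146]

at x=0,y=0 over L1,L2,L3:
after L1 α=1/5: [4, 157/5, 204/5]
after L2 α=1/2: [62, 236/5, 727/5]
after L3 α=5/7: [32, 1972/35, 2104/35]
→ [32, 56, 60]

(1,2) stack=L1,L2,L3; from [0,0,0]:
+L1 (α=1) → [249, 113, 151]
+L2 (α=1/2) → [157, 179/2, 131]
+L3 (α=2/5) → [741/5, 1029/10, 159]
= [148, 103, 159]


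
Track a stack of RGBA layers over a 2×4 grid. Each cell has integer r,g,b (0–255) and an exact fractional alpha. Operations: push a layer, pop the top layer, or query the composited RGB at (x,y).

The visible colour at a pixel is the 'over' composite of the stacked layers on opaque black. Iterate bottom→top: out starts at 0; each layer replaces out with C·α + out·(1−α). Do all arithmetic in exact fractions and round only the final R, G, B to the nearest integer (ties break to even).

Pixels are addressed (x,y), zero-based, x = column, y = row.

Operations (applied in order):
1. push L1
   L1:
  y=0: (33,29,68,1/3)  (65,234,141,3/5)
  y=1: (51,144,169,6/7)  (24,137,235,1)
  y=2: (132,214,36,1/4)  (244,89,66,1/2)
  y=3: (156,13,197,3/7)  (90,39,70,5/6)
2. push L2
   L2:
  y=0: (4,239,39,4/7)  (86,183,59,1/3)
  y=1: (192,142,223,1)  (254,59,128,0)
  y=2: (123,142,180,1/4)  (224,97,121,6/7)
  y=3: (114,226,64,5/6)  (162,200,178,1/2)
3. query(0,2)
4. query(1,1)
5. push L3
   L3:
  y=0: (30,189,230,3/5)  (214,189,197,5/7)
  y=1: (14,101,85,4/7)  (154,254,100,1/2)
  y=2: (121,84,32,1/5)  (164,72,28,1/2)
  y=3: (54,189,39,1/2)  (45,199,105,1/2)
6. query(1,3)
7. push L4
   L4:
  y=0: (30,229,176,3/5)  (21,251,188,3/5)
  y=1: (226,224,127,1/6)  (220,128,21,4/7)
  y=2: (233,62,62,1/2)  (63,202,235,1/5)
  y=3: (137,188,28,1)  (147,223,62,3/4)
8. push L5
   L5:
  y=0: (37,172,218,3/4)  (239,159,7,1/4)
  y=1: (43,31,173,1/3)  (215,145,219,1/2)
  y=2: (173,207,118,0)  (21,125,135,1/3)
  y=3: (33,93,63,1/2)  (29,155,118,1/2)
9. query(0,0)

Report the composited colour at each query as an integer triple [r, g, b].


at x=0,y=2 over L1,L2:
+L1 (α=1/4) → [33, 107/2, 9]
+L2 (α=1/4) → [111/2, 605/8, 207/4]
rounded: [56, 76, 52]

(1,1) stack=L1,L2; from [0,0,0]:
after L1 α=1: [24, 137, 235]
after L2 α=0: [24, 137, 235]
= [24, 137, 235]

(1,3) stack=L1,L2,L3; from [0,0,0]:
+L1 (α=5/6) → [75, 65/2, 175/3]
+L2 (α=1/2) → [237/2, 465/4, 709/6]
+L3 (α=1/2) → [327/4, 1261/8, 1339/12]
→ [82, 158, 112]

query (0,0) [L1,L2,L3,L4,L5] — begin 0,0,0
L1 α=1/3: [11, 29/3, 68/3]
L2 α=4/7: [7, 985/7, 32]
L3 α=3/5: [104/5, 5939/35, 754/5]
L4 α=3/5: [658/25, 35923/175, 4148/25]
L5 α=3/4: [3433/100, 126223/700, 10249/50]
→ [34, 180, 205]


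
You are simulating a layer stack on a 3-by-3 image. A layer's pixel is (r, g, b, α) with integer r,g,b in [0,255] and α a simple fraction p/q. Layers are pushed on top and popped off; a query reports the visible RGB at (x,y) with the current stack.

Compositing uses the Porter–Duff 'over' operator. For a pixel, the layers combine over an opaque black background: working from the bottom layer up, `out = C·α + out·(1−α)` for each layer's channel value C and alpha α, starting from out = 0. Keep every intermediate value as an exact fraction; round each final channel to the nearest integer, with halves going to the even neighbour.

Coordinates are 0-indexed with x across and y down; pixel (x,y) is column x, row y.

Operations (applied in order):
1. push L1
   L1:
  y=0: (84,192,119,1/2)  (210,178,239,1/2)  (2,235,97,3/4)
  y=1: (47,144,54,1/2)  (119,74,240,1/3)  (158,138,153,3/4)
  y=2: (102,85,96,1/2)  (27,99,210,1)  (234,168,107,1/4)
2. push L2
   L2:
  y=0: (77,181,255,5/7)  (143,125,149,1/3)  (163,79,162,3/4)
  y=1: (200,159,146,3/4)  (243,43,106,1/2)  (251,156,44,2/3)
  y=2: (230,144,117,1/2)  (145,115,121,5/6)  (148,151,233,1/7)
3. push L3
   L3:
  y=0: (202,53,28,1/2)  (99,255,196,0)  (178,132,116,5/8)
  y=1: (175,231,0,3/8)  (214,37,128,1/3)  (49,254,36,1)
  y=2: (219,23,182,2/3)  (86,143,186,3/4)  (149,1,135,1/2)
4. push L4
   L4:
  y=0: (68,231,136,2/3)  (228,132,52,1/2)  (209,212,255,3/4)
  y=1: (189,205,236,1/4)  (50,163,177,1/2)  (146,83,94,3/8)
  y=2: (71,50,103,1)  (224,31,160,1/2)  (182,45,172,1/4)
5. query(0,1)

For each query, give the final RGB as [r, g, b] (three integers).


query (0,1) [L1,L2,L3,L4] — begin 0,0,0
+L1 (α=1/2) → [47/2, 72, 27]
+L2 (α=3/4) → [1247/8, 549/4, 465/4]
+L3 (α=3/8) → [10435/64, 5517/32, 2325/32]
+L4 (α=1/4) → [43401/256, 23111/128, 14527/128]
→ [170, 181, 113]


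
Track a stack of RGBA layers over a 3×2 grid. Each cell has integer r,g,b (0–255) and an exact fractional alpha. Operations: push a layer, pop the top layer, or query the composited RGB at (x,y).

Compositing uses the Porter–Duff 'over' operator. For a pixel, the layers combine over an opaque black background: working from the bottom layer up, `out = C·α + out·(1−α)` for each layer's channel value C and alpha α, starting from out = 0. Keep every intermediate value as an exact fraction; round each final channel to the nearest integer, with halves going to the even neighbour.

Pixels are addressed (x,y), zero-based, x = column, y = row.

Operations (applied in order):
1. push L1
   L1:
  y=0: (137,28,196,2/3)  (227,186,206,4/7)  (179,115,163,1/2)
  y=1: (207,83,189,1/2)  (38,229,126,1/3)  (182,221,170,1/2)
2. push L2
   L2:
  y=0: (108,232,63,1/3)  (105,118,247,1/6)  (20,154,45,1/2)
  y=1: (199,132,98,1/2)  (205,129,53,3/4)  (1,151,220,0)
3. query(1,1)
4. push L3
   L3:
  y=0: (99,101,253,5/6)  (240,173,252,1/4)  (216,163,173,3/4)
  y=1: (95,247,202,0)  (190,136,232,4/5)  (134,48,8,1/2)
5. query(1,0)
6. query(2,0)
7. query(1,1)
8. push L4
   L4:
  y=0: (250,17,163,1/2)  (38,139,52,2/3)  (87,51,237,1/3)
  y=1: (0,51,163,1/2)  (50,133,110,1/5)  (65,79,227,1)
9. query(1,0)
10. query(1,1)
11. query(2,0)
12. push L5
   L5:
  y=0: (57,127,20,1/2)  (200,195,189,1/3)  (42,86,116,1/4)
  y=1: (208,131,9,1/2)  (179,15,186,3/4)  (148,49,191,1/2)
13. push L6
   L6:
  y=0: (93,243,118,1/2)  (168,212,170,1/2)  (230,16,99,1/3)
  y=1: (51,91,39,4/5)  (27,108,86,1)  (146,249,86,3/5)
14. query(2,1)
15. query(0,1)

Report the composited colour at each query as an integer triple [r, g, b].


at x=1,y=1 over L1,L2:
+L1 (α=1/3) → [38/3, 229/3, 42]
+L2 (α=3/4) → [1883/12, 695/6, 201/4]
→ [157, 116, 50]

at x=1,y=0 over L1,L2,L3:
L1 α=4/7: [908/7, 744/7, 824/7]
L2 α=1/6: [5275/42, 2273/21, 5849/42]
L3 α=1/4: [8635/56, 871/7, 9377/56]
= [154, 124, 167]

(2,0) stack=L1,L2,L3; from [0,0,0]:
L1 α=1/2: [179/2, 115/2, 163/2]
L2 α=1/2: [219/4, 423/4, 253/4]
L3 α=3/4: [2811/16, 2379/16, 2329/16]
= [176, 149, 146]

query (1,1) [L1,L2,L3] — begin 0,0,0
after L1 α=1/3: [38/3, 229/3, 42]
after L2 α=3/4: [1883/12, 695/6, 201/4]
after L3 α=4/5: [11003/60, 3959/30, 3913/20]
= [183, 132, 196]

(1,0) stack=L1,L2,L3,L4; from [0,0,0]:
after L1 α=4/7: [908/7, 744/7, 824/7]
after L2 α=1/6: [5275/42, 2273/21, 5849/42]
after L3 α=1/4: [8635/56, 871/7, 9377/56]
after L4 α=2/3: [4297/56, 939/7, 5067/56]
rounded: [77, 134, 90]

query (1,1) [L1,L2,L3,L4] — begin 0,0,0
+L1 (α=1/3) → [38/3, 229/3, 42]
+L2 (α=3/4) → [1883/12, 695/6, 201/4]
+L3 (α=4/5) → [11003/60, 3959/30, 3913/20]
+L4 (α=1/5) → [11753/75, 9913/75, 4463/25]
rounded: [157, 132, 179]

at x=2,y=0 over L1,L2,L3,L4:
+L1 (α=1/2) → [179/2, 115/2, 163/2]
+L2 (α=1/2) → [219/4, 423/4, 253/4]
+L3 (α=3/4) → [2811/16, 2379/16, 2329/16]
+L4 (α=1/3) → [1169/8, 929/8, 4225/24]
= [146, 116, 176]

query (2,1) [L1,L2,L3,L4,L5,L6] — begin 0,0,0
+L1 (α=1/2) → [91, 221/2, 85]
+L2 (α=0) → [91, 221/2, 85]
+L3 (α=1/2) → [225/2, 317/4, 93/2]
+L4 (α=1) → [65, 79, 227]
+L5 (α=1/2) → [213/2, 64, 209]
+L6 (α=3/5) → [651/5, 175, 676/5]
rounded: [130, 175, 135]

query (0,1) [L1,L2,L3,L4,L5,L6] — begin 0,0,0
+L1 (α=1/2) → [207/2, 83/2, 189/2]
+L2 (α=1/2) → [605/4, 347/4, 385/4]
+L3 (α=0) → [605/4, 347/4, 385/4]
+L4 (α=1/2) → [605/8, 551/8, 1037/8]
+L5 (α=1/2) → [2269/16, 1599/16, 1109/16]
+L6 (α=4/5) → [5533/80, 7423/80, 721/16]
rounded: [69, 93, 45]


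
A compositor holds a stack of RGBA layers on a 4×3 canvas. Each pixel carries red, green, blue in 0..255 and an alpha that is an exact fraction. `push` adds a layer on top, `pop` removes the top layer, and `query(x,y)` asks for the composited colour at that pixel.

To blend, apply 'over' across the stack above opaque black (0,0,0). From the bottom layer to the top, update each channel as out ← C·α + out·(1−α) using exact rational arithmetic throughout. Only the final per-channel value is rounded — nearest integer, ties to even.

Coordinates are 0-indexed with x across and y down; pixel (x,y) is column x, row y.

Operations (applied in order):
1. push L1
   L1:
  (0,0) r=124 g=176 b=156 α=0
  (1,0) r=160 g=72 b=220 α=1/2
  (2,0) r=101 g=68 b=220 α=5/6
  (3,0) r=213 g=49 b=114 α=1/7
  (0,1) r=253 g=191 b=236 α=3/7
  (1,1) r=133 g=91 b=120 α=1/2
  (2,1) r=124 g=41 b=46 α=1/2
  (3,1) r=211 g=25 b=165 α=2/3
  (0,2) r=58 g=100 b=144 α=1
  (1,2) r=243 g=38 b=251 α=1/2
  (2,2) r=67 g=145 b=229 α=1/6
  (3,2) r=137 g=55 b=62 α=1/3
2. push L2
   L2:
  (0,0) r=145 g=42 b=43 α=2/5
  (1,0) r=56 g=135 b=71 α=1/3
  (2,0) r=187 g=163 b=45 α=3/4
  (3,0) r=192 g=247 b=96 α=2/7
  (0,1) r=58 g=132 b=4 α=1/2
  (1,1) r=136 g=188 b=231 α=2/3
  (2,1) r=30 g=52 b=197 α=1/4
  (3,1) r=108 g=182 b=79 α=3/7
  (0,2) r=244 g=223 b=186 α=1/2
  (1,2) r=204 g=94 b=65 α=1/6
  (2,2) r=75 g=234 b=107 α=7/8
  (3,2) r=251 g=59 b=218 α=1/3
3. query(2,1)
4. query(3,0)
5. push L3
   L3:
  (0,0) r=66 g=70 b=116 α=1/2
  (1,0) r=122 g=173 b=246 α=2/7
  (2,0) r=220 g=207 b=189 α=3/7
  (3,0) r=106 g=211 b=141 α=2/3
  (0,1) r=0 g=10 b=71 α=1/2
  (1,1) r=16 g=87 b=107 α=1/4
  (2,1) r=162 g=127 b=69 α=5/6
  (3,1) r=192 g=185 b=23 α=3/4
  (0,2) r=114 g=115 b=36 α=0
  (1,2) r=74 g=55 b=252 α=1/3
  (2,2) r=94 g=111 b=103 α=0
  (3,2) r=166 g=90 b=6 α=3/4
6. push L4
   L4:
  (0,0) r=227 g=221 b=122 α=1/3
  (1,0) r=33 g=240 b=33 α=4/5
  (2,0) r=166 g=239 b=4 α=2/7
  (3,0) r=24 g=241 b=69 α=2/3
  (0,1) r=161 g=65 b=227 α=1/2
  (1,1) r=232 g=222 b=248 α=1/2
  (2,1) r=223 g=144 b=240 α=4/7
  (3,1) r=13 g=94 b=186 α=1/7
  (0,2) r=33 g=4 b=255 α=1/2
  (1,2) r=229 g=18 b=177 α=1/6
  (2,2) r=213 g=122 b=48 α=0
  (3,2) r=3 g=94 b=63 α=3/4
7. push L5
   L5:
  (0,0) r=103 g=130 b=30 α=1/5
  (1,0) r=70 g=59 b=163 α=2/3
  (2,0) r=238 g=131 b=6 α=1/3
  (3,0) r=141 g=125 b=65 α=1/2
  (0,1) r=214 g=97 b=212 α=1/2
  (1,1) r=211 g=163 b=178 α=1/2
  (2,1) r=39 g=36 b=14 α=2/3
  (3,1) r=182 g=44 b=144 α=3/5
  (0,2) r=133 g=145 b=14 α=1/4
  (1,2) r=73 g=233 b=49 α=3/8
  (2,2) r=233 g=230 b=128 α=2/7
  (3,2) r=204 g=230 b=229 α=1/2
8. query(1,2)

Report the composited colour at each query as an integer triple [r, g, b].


(2,1) stack=L1,L2; from [0,0,0]:
+L1 (α=1/2) → [62, 41/2, 23]
+L2 (α=1/4) → [54, 227/8, 133/2]
= [54, 28, 66]

(3,0) stack=L1,L2; from [0,0,0]:
L1 α=1/7: [213/7, 7, 114/7]
L2 α=2/7: [3753/49, 529/7, 1914/49]
= [77, 76, 39]

query (1,2) [L1,L2,L3,L4,L5] — begin 0,0,0
+L1 (α=1/2) → [243/2, 19, 251/2]
+L2 (α=1/6) → [541/4, 63/2, 1385/12]
+L3 (α=1/3) → [689/6, 118/3, 2897/18]
+L4 (α=1/6) → [4819/36, 322/9, 17671/108]
+L5 (α=3/8) → [31979/288, 7901/72, 104231/864]
→ [111, 110, 121]


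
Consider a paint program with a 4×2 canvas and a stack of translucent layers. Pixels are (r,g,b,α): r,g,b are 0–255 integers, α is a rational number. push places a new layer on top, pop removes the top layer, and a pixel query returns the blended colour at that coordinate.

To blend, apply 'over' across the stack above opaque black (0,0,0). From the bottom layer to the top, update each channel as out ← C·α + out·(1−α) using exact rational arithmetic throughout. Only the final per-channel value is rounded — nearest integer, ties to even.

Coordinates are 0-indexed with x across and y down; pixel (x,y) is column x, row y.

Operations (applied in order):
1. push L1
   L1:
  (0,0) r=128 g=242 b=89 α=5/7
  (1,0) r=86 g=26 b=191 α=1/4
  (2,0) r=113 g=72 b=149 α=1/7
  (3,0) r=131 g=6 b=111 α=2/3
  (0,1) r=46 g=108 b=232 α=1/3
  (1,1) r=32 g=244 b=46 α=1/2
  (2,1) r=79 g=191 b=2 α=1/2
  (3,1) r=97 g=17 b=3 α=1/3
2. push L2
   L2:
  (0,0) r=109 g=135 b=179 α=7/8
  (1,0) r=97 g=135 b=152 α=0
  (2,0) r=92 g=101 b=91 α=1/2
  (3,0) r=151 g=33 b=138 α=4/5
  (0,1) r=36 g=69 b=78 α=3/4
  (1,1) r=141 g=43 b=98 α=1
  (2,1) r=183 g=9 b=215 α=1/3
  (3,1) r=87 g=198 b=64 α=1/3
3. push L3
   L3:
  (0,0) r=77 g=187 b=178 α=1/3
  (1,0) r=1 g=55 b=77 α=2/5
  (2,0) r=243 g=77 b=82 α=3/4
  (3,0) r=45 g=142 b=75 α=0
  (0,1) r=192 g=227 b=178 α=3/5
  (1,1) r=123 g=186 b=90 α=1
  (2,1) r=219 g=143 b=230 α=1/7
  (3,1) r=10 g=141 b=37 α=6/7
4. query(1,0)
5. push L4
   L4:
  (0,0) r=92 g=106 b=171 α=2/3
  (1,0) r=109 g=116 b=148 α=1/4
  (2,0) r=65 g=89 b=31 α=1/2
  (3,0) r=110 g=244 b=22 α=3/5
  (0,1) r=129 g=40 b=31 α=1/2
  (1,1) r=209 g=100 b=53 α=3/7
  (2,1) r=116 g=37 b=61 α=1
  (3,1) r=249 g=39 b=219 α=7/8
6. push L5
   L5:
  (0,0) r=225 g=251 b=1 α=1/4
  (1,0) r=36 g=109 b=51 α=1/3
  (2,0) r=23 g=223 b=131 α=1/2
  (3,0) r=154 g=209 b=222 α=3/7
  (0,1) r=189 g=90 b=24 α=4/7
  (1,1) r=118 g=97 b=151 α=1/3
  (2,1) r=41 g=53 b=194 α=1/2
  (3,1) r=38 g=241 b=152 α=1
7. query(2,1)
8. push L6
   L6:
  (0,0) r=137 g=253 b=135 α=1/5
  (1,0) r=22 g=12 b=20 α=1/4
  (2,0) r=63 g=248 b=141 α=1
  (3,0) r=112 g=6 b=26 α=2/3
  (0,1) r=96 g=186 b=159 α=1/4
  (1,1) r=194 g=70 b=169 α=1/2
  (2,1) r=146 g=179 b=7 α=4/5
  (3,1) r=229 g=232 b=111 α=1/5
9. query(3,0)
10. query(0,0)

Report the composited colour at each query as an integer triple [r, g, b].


(1,0) stack=L1,L2,L3; from [0,0,0]:
L1 α=1/4: [43/2, 13/2, 191/4]
L2 α=0: [43/2, 13/2, 191/4]
L3 α=2/5: [133/10, 259/10, 1189/20]
rounded: [13, 26, 59]

query (2,1) [L1,L2,L3,L4,L5] — begin 0,0,0
after L1 α=1/2: [79/2, 191/2, 1]
after L2 α=1/3: [262/3, 200/3, 217/3]
after L3 α=1/7: [743/7, 543/7, 664/7]
after L4 α=1: [116, 37, 61]
after L5 α=1/2: [157/2, 45, 255/2]
→ [78, 45, 128]

query (3,0) [L1,L2,L3,L4,L5,L6] — begin 0,0,0
+L1 (α=2/3) → [262/3, 4, 74]
+L2 (α=4/5) → [2074/15, 136/5, 626/5]
+L3 (α=0) → [2074/15, 136/5, 626/5]
+L4 (α=3/5) → [9098/75, 3932/25, 1582/25]
+L5 (α=3/7) → [71042/525, 31403/175, 22978/175]
+L6 (α=2/3) → [188642/1575, 33503/525, 32078/525]
= [120, 64, 61]

at x=0,y=0 over L1,L2,L3,L4,L5,L6:
after L1 α=5/7: [640/7, 1210/7, 445/7]
after L2 α=7/8: [5981/56, 7825/56, 1152/7]
after L3 α=1/3: [8137/84, 13061/84, 3550/21]
after L4 α=2/3: [23593/252, 30869/252, 10732/63]
after L5 α=1/4: [42493/336, 51953/336, 10753/84]
after L6 α=1/5: [54001/420, 14641/84, 13588/105]
= [129, 174, 129]


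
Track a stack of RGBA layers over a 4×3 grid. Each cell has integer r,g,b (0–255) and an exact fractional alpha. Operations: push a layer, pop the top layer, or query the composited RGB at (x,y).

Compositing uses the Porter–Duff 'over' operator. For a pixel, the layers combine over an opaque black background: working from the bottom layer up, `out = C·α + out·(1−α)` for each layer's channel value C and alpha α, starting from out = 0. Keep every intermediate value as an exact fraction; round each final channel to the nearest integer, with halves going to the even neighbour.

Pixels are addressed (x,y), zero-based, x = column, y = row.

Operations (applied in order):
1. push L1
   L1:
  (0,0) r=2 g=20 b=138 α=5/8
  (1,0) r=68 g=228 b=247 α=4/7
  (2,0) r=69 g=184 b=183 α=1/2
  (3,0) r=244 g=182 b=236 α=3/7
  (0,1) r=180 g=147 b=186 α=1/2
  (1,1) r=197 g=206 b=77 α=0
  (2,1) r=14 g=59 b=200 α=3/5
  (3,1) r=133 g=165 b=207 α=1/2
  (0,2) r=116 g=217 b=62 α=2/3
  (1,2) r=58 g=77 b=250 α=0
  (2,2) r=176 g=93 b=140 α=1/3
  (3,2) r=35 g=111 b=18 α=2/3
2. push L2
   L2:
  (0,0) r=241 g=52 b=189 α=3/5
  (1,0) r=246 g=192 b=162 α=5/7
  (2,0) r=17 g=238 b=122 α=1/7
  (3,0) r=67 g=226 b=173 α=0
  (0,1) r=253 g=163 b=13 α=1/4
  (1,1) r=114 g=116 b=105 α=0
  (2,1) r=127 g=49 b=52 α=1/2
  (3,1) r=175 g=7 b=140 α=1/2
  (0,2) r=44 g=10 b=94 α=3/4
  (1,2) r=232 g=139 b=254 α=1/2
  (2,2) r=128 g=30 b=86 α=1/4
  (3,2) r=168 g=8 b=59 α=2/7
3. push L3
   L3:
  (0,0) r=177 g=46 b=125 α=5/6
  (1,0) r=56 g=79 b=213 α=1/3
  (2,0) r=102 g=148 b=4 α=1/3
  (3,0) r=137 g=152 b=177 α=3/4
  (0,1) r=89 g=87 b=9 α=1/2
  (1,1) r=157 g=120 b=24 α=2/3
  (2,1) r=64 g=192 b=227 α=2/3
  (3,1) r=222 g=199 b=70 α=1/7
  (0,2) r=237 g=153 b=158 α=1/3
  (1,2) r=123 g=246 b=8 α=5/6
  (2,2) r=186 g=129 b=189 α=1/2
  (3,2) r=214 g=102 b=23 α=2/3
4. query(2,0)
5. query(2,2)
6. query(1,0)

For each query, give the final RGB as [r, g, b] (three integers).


at x=2,y=0 over L1,L2,L3:
L1 α=1/2: [69/2, 92, 183/2]
L2 α=1/7: [32, 790/7, 671/7]
L3 α=1/3: [166/3, 872/7, 1370/21]
rounded: [55, 125, 65]

(2,2) stack=L1,L2,L3; from [0,0,0]:
+L1 (α=1/3) → [176/3, 31, 140/3]
+L2 (α=1/4) → [76, 123/4, 113/2]
+L3 (α=1/2) → [131, 639/8, 491/4]
→ [131, 80, 123]

at x=1,y=0 over L1,L2,L3:
+L1 (α=4/7) → [272/7, 912/7, 988/7]
+L2 (α=5/7) → [9154/49, 8544/49, 7646/49]
+L3 (α=1/3) → [21052/147, 20959/147, 25729/147]
= [143, 143, 175]


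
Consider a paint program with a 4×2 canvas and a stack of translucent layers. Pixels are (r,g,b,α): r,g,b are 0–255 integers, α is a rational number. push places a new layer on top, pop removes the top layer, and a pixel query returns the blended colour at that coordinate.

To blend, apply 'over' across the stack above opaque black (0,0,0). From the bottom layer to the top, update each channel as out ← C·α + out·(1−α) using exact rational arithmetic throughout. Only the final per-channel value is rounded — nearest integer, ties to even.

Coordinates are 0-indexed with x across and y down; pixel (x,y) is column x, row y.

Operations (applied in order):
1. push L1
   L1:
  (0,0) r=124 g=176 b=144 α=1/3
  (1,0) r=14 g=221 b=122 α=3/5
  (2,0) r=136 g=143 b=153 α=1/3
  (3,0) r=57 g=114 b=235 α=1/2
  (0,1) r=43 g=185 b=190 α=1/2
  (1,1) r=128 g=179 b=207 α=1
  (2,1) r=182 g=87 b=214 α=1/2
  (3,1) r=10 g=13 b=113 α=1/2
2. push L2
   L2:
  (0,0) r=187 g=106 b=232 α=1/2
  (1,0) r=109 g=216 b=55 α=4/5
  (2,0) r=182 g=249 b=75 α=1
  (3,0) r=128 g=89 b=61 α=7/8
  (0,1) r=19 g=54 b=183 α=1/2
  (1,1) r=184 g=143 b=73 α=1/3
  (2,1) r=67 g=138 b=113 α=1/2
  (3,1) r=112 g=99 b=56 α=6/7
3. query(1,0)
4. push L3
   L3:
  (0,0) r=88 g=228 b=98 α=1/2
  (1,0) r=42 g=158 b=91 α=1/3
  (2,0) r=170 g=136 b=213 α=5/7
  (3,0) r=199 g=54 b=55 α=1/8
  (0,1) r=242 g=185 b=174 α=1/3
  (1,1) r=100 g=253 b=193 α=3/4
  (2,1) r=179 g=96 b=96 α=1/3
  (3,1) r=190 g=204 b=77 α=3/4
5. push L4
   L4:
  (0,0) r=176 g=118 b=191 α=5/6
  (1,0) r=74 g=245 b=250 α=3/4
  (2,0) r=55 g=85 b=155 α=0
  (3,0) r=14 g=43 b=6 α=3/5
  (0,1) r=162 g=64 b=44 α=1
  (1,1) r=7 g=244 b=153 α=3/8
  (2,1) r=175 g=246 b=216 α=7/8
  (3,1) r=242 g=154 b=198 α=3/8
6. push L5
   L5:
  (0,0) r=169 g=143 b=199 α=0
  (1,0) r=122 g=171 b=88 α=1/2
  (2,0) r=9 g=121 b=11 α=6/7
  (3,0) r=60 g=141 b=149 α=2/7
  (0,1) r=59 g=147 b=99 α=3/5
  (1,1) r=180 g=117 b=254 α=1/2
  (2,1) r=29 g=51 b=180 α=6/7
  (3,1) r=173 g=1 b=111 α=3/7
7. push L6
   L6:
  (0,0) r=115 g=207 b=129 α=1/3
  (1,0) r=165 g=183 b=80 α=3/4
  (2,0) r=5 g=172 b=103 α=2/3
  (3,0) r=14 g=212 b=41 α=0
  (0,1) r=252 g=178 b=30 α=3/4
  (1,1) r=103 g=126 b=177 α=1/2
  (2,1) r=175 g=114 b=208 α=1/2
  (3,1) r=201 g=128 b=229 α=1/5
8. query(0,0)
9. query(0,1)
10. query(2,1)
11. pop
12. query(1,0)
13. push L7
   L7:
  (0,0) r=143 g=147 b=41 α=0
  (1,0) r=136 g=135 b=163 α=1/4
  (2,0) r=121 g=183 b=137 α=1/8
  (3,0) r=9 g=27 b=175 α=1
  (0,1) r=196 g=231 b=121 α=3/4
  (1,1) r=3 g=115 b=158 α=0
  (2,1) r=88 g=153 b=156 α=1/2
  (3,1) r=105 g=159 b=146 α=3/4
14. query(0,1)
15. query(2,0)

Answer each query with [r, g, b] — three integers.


(1,0) stack=L1,L2; from [0,0,0]:
after L1 α=3/5: [42/5, 663/5, 366/5]
after L2 α=4/5: [2222/25, 4983/25, 1466/25]
rounded: [89, 199, 59]

(0,0) stack=L1,L2,L3,L4,L5,L6; from [0,0,0]:
after L1 α=1/3: [124/3, 176/3, 48]
after L2 α=1/2: [685/6, 247/3, 140]
after L3 α=1/2: [1213/12, 931/6, 119]
after L4 α=5/6: [11773/72, 4471/36, 179]
after L5 α=0: [11773/72, 4471/36, 179]
after L6 α=1/3: [15913/108, 8197/54, 487/3]
= [147, 152, 162]

at x=0,y=1 over L1,L2,L3,L4,L5,L6:
L1 α=1/2: [43/2, 185/2, 95]
L2 α=1/2: [81/4, 293/4, 139]
L3 α=1/3: [565/6, 221/2, 452/3]
L4 α=1: [162, 64, 44]
L5 α=3/5: [501/5, 569/5, 77]
L6 α=3/4: [4281/20, 3239/20, 167/4]
= [214, 162, 42]

query (2,1) [L1,L2,L3,L4,L5,L6] — begin 0,0,0
after L1 α=1/2: [91, 87/2, 107]
after L2 α=1/2: [79, 363/4, 110]
after L3 α=1/3: [337/3, 185/2, 316/3]
after L4 α=7/8: [1003/6, 3629/16, 1213/6]
after L5 α=6/7: [2047/42, 8525/112, 1099/6]
after L6 α=1/2: [9397/84, 21293/224, 2347/12]
= [112, 95, 196]

(1,0) stack=L1,L2,L3,L4,L5; from [0,0,0]:
+L1 (α=3/5) → [42/5, 663/5, 366/5]
+L2 (α=4/5) → [2222/25, 4983/25, 1466/25]
+L3 (α=1/3) → [5494/75, 13916/75, 5207/75]
+L4 (α=3/4) → [5536/75, 69041/300, 61457/300]
+L5 (α=1/2) → [7343/75, 120341/600, 87857/600]
= [98, 201, 146]

at x=0,y=1 over L1,L2,L3,L4,L5,L7:
L1 α=1/2: [43/2, 185/2, 95]
L2 α=1/2: [81/4, 293/4, 139]
L3 α=1/3: [565/6, 221/2, 452/3]
L4 α=1: [162, 64, 44]
L5 α=3/5: [501/5, 569/5, 77]
L7 α=3/4: [3441/20, 2017/10, 110]
rounded: [172, 202, 110]

(2,0) stack=L1,L2,L3,L4,L5,L7; from [0,0,0]:
L1 α=1/3: [136/3, 143/3, 51]
L2 α=1: [182, 249, 75]
L3 α=5/7: [1214/7, 1178/7, 1215/7]
L4 α=0: [1214/7, 1178/7, 1215/7]
L5 α=6/7: [1592/49, 6260/49, 1677/49]
L7 α=1/8: [2439/56, 7541/56, 659/14]
rounded: [44, 135, 47]
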